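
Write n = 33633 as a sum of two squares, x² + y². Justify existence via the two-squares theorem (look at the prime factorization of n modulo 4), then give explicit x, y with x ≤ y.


Step 1: Factor n = 33633 = 3^2 · 37 · 101.
Step 2: Check the mod-4 condition on each prime factor: 3 ≡ 3 (mod 4), exponent 2 (must be even); 37 ≡ 1 (mod 4), exponent 1; 101 ≡ 1 (mod 4), exponent 1.
All primes ≡ 3 (mod 4) appear to even exponent (or don't appear), so by the two-squares theorem n IS expressible as a sum of two squares.
Step 3: Build a representation. Group n = k² · m with k = 3 and m = 37 · 101 = 3737 (a product of primes ≡ 1 (mod 4)); a representation of m scales to one of n via (k·x)² + (k·y)² = k²(x² + y²). Each prime p ≡ 1 (mod 4) is itself a sum of two squares; find a² by testing p − a² for a perfect square:
  37: 37 − 1² = 36 = 6² ⇒ 37 = 1² + 6².
  101: 101 − 1² = 100 = 10² ⇒ 101 = 1² + 10².
  Combine using the Brahmagupta–Fibonacci identity (a² + b²)(c² + d²) = (ac − bd)² + (ad + bc)² = (ac + bd)² + (ad − bc)²:
  37 · 101 = 3737: from (1² + 6²)(1² + 10²), take (1·1 − 6·10, 1·10 + 6·1) = (1 − 60, 10 + 6) = (-59, 16); dropping signs (only squares matter) gives (59, 16); check 59² + 16² = 3481 + 256 = 3737 ✓.
  Scale by k = 3: (3·59, 3·16) = (177, 48).
Step 4: Order so x ≤ y and verify: 48² + 177² = 2304 + 31329 = 33633 = n. ✓

n = 33633 = 48² + 177² (one valid representation with x ≤ y).


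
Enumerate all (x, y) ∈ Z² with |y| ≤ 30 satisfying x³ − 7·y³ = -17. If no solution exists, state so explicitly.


The equation is x³ - 7y³ = -17. For fixed y, x³ = 7·y³ − 17, so a solution requires the RHS to be a perfect cube.
Strategy: iterate y from -30 to 30, compute RHS = 7·y³ − 17, and check whether it is a (positive or negative) perfect cube.
Check small values of y:
  y = 0: RHS = -17 is not a perfect cube.
  y = 1: RHS = -10 is not a perfect cube.
  y = -1: RHS = -24 is not a perfect cube.
  y = 2: RHS = 39 is not a perfect cube.
  y = -2: RHS = -73 is not a perfect cube.
  y = 3: RHS = 172 is not a perfect cube.
  y = -3: RHS = -206 is not a perfect cube.
Continuing the search up to |y| = 30 finds no solutions either.
No (x, y) in the scanned range satisfies the equation.

No integer solutions with |y| ≤ 30.


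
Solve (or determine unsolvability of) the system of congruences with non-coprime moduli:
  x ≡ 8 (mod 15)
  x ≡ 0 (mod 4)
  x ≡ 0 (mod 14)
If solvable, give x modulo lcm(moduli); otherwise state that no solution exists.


Moduli 15, 4, 14 are not pairwise coprime, so CRT works modulo lcm(m_i) when all pairwise compatibility conditions hold.
Pairwise compatibility: gcd(m_i, m_j) must divide a_i - a_j for every pair.
Merge one congruence at a time:
  Start: x ≡ 8 (mod 15).
  Combine with x ≡ 0 (mod 4): gcd(15, 4) = 1; 0 - 8 = -8, which IS divisible by 1, so compatible.
    Write x = 8 + 15·t and substitute into x ≡ 0 (mod 4): 15·t ≡ 0 − 8 = -8 (mod 4).
    Reduce coefficients mod 4: 3·t ≡ 0 (mod 4).
    The inverse of 3 mod 4 is 3 (since 3·3 = 9 = 2·4 + 1), so t ≡ 3·0 = 0 ≡ 0 (mod 4).
    Then x = 8 + 15·0 = 8, valid modulo lcm(15, 4) = 60: x ≡ 8 (mod 60).
  Combine with x ≡ 0 (mod 14): gcd(60, 14) = 2; 0 - 8 = -8, which IS divisible by 2, so compatible.
    Write x = 8 + 60·t and substitute into x ≡ 0 (mod 14): 60·t ≡ 0 − 8 = -8 (mod 14).
    Divide the congruence (and modulus) by g = 2: 30·t ≡ -4 (mod 7).
    Reduce coefficients mod 7: 2·t ≡ 3 (mod 7).
    The inverse of 2 mod 7 is 4 (since 2·4 = 8 = 1·7 + 1), so t ≡ 4·3 = 12 ≡ 5 (mod 7).
    Then x = 8 + 60·5 = 308, valid modulo lcm(60, 14) = 420: x ≡ 308 (mod 420).
Verify: 308 mod 15 = 8, 308 mod 4 = 0, 308 mod 14 = 0.

x ≡ 308 (mod 420).


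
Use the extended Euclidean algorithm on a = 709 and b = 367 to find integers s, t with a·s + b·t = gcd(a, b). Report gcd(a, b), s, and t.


Euclidean algorithm on (709, 367) — divide until remainder is 0:
  709 = 1 · 367 + 342
  367 = 1 · 342 + 25
  342 = 13 · 25 + 17
  25 = 1 · 17 + 8
  17 = 2 · 8 + 1
  8 = 8 · 1 + 0
gcd(709, 367) = 1.
Track Bezout coefficients alongside the remainders: start with r₀ = 709 = a·1 + b·0 (s = 1, t = 0) and r₁ = 367 = a·0 + b·1 (s = 0, t = 1); each new remainder r_{k+1} = r_{k-1} − q_k·r_k inherits s_{k+1} = s_{k-1} − q_k·s_k, t_{k+1} = t_{k-1} − q_k·t_k, so r_k = a·s_k + b·t_k at every step:
  q = 1: r = 342, s = 1 − 1·0 = 1, t = 0 − 1·1 = -1  (check: 709·1 + 367·(-1) = 342)
  q = 1: r = 25, s = 0 − 1·1 = -1, t = 1 − 1·(-1) = 2  (check: 709·(-1) + 367·2 = 25)
  q = 13: r = 17, s = 1 − 13·(-1) = 14, t = -1 − 13·2 = -27  (check: 709·14 + 367·(-27) = 17)
  q = 1: r = 8, s = -1 − 1·14 = -15, t = 2 − 1·(-27) = 29  (check: 709·(-15) + 367·29 = 8)
  q = 2: r = 1, s = 14 − 2·(-15) = 44, t = -27 − 2·29 = -85  (check: 709·44 + 367·(-85) = 1)
The row with r = 1 (the gcd) gives the Bezout coefficients s = 44, t = -85.
Result: 709 · (44) + 367 · (-85) = 1.

gcd(709, 367) = 1; s = 44, t = -85 (check: 709·44 + 367·(-85) = 1).


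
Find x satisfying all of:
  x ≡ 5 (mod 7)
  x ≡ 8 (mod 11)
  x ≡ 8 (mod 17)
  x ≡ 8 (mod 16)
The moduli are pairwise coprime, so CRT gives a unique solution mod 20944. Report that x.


Product of moduli M = 7 · 11 · 17 · 16 = 20944.
Merge one congruence at a time:
  Start: x ≡ 5 (mod 7).
  Combine with x ≡ 8 (mod 11); new modulus lcm = 77.
    Write x = 5 + 7·t and substitute into x ≡ 8 (mod 11): 7·t ≡ 8 − 5 = 3 (mod 11).
    The inverse of 7 mod 11 is 8 (since 7·8 = 56 = 5·11 + 1), so t ≡ 8·3 = 24 ≡ 2 (mod 11).
    Then x = 5 + 7·2 = 19, valid modulo lcm(7, 11) = 77: x ≡ 19 (mod 77).
  Combine with x ≡ 8 (mod 17); new modulus lcm = 1309.
    Write x = 19 + 77·t and substitute into x ≡ 8 (mod 17): 77·t ≡ 8 − 19 = -11 (mod 17).
    Reduce coefficients mod 17: 9·t ≡ 6 (mod 17).
    The inverse of 9 mod 17 is 2 (since 9·2 = 18 = 1·17 + 1), so t ≡ 2·6 = 12 ≡ 12 (mod 17).
    Then x = 19 + 77·12 = 943, valid modulo lcm(77, 17) = 1309: x ≡ 943 (mod 1309).
  Combine with x ≡ 8 (mod 16); new modulus lcm = 20944.
    Write x = 943 + 1309·t and substitute into x ≡ 8 (mod 16): 1309·t ≡ 8 − 943 = -935 (mod 16).
    Reduce coefficients mod 16: 13·t ≡ 9 (mod 16).
    The inverse of 13 mod 16 is 5 (since 13·5 = 65 = 4·16 + 1), so t ≡ 5·9 = 45 ≡ 13 (mod 16).
    Then x = 943 + 1309·13 = 17960, valid modulo lcm(1309, 16) = 20944: x ≡ 17960 (mod 20944).
Verify against each original: 17960 mod 7 = 5, 17960 mod 11 = 8, 17960 mod 17 = 8, 17960 mod 16 = 8.

x ≡ 17960 (mod 20944).


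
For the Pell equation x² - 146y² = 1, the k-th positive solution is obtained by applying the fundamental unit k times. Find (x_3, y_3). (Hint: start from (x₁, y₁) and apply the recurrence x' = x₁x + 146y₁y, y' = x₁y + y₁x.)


Step 1: Find the fundamental solution (x₁, y₁) of x² - 146y² = 1.
  Expand √146 as a continued fraction. a₀ = ⌊√146⌋ = 12; iterate m_{k+1} = d_k·a_k − m_k, d_{k+1} = (146 − m_{k+1}²)/d_k, a_{k+1} = ⌊(a₀ + m_{k+1})/d_{k+1}⌋ (starting m₀ = 0, d₀ = 1), with convergents p_k = a_k·p_{k-1} + p_{k-2}, q_k = a_k·q_{k-1} + q_{k-2} (p₋₁ = 1, q₋₁ = 0):
  k = 0: a₀ = 12; p₀/q₀ = 12/1; p₀² − 146·q₀² = 144 − 146 = -2.
  k = 1: m = 12, d = 2, a = ⌊(12 + 12)/2⌋ = 12; p/q = (12·12 + 1)/(12·1 + 0) = 145/12; p² − 146·q² = 21025 − 21024 = 1.
  The first convergent with p² − 146·q² = 1 gives the fundamental solution (x₁, y₁) = (145, 12).
Step 2: Apply the recurrence (x_{n+1}, y_{n+1}) = (x₁x_n + 146y₁y_n, x₁y_n + y₁x_n) repeatedly.
  From (x_1, y_1) = (145, 12): x_2 = 145·145 + 146·12·12 = 42049; y_2 = 145·12 + 12·145 = 3480.
  From (x_2, y_2) = (42049, 3480): x_3 = 145·42049 + 146·12·3480 = 12194065; y_3 = 145·3480 + 12·42049 = 1009188.
Step 3: Verify x_3² - 146·y_3² = 148695221224225 - 148695221224224 = 1 (should be 1). ✓

(x_1, y_1) = (145, 12); (x_3, y_3) = (12194065, 1009188).


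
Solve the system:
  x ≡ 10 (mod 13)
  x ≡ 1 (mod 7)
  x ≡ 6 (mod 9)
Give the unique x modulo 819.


Moduli 13, 7, 9 are pairwise coprime; by CRT there is a unique solution modulo M = 13 · 7 · 9 = 819.
Solve pairwise, accumulating the modulus:
  Start with x ≡ 10 (mod 13).
  Combine with x ≡ 1 (mod 7): since gcd(13, 7) = 1, we get a unique residue mod 91.
    Write x = 10 + 13·t and substitute into x ≡ 1 (mod 7): 13·t ≡ 1 − 10 = -9 (mod 7).
    Reduce coefficients mod 7: 6·t ≡ 5 (mod 7).
    The inverse of 6 mod 7 is 6 (since 6·6 = 36 = 5·7 + 1), so t ≡ 6·5 = 30 ≡ 2 (mod 7).
    Then x = 10 + 13·2 = 36, valid modulo lcm(13, 7) = 91: x ≡ 36 (mod 91).
  Combine with x ≡ 6 (mod 9): since gcd(91, 9) = 1, we get a unique residue mod 819.
    Write x = 36 + 91·t and substitute into x ≡ 6 (mod 9): 91·t ≡ 6 − 36 = -30 (mod 9).
    Reduce coefficients mod 9: 1·t ≡ 6 (mod 9).
    So t ≡ 6 (mod 9).
    Then x = 36 + 91·6 = 582, valid modulo lcm(91, 9) = 819: x ≡ 582 (mod 819).
Verify: 582 mod 13 = 10 ✓, 582 mod 7 = 1 ✓, 582 mod 9 = 6 ✓.

x ≡ 582 (mod 819).


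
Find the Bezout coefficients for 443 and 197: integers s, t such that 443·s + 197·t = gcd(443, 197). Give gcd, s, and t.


Euclidean algorithm on (443, 197) — divide until remainder is 0:
  443 = 2 · 197 + 49
  197 = 4 · 49 + 1
  49 = 49 · 1 + 0
gcd(443, 197) = 1.
Track Bezout coefficients alongside the remainders: start with r₀ = 443 = a·1 + b·0 (s = 1, t = 0) and r₁ = 197 = a·0 + b·1 (s = 0, t = 1); each new remainder r_{k+1} = r_{k-1} − q_k·r_k inherits s_{k+1} = s_{k-1} − q_k·s_k, t_{k+1} = t_{k-1} − q_k·t_k, so r_k = a·s_k + b·t_k at every step:
  q = 2: r = 49, s = 1 − 2·0 = 1, t = 0 − 2·1 = -2  (check: 443·1 + 197·(-2) = 49)
  q = 4: r = 1, s = 0 − 4·1 = -4, t = 1 − 4·(-2) = 9  (check: 443·(-4) + 197·9 = 1)
The row with r = 1 (the gcd) gives the Bezout coefficients s = -4, t = 9.
Result: 443 · (-4) + 197 · (9) = 1.

gcd(443, 197) = 1; s = -4, t = 9 (check: 443·(-4) + 197·9 = 1).


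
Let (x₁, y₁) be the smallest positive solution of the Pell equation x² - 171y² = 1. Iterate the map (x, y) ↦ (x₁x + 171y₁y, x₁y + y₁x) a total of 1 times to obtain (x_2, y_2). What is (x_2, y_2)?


Step 1: Find the fundamental solution (x₁, y₁) of x² - 171y² = 1.
  Expand √171 as a continued fraction. a₀ = ⌊√171⌋ = 13; iterate m_{k+1} = d_k·a_k − m_k, d_{k+1} = (171 − m_{k+1}²)/d_k, a_{k+1} = ⌊(a₀ + m_{k+1})/d_{k+1}⌋ (starting m₀ = 0, d₀ = 1), with convergents p_k = a_k·p_{k-1} + p_{k-2}, q_k = a_k·q_{k-1} + q_{k-2} (p₋₁ = 1, q₋₁ = 0):
  k = 0: a₀ = 13; p₀/q₀ = 13/1; p₀² − 171·q₀² = 169 − 171 = -2.
  k = 1: m = 13, d = 2, a = ⌊(13 + 13)/2⌋ = 13; p/q = (13·13 + 1)/(13·1 + 0) = 170/13; p² − 171·q² = 28900 − 28899 = 1.
  The first convergent with p² − 171·q² = 1 gives the fundamental solution (x₁, y₁) = (170, 13).
Step 2: Apply the recurrence (x_{n+1}, y_{n+1}) = (x₁x_n + 171y₁y_n, x₁y_n + y₁x_n) repeatedly.
  From (x_1, y_1) = (170, 13): x_2 = 170·170 + 171·13·13 = 57799; y_2 = 170·13 + 13·170 = 4420.
Step 3: Verify x_2² - 171·y_2² = 3340724401 - 3340724400 = 1 (should be 1). ✓

(x_1, y_1) = (170, 13); (x_2, y_2) = (57799, 4420).


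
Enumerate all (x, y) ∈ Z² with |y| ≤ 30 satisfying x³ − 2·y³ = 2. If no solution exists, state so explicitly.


The equation is x³ - 2y³ = 2. For fixed y, x³ = 2·y³ + 2, so a solution requires the RHS to be a perfect cube.
Strategy: iterate y from -30 to 30, compute RHS = 2·y³ + 2, and check whether it is a (positive or negative) perfect cube.
Check small values of y:
  y = 0: RHS = 2 is not a perfect cube.
  y = 1: RHS = 4 is not a perfect cube.
  y = -1: RHS = 0 = (0)³ ⇒ x = 0 works.
  y = 2: RHS = 18 is not a perfect cube.
  y = -2: RHS = -14 is not a perfect cube.
  y = 3: RHS = 56 is not a perfect cube.
  y = -3: RHS = -52 is not a perfect cube.
Continuing the search up to |y| = 30 finds no further solutions beyond those listed.
Collected solutions: (0, -1).

Solutions (with |y| ≤ 30): (0, -1).


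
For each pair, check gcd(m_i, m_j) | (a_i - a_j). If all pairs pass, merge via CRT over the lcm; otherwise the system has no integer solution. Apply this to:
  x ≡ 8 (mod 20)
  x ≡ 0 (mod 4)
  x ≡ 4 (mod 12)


Moduli 20, 4, 12 are not pairwise coprime, so CRT works modulo lcm(m_i) when all pairwise compatibility conditions hold.
Pairwise compatibility: gcd(m_i, m_j) must divide a_i - a_j for every pair.
Merge one congruence at a time:
  Start: x ≡ 8 (mod 20).
  Combine with x ≡ 0 (mod 4): gcd(20, 4) = 4; 0 - 8 = -8, which IS divisible by 4, so compatible.
    Write x = 8 + 20·t and substitute into x ≡ 0 (mod 4): 20·t ≡ 0 − 8 = -8 (mod 4).
    Divide the congruence (and modulus) by g = 4: 5·t ≡ -2 (mod 1).
    Modulo 1 every t works; take t = 0.
    Then x = 8 + 20·0 = 8, valid modulo lcm(20, 4) = 20: x ≡ 8 (mod 20).
  Combine with x ≡ 4 (mod 12): gcd(20, 12) = 4; 4 - 8 = -4, which IS divisible by 4, so compatible.
    Write x = 8 + 20·t and substitute into x ≡ 4 (mod 12): 20·t ≡ 4 − 8 = -4 (mod 12).
    Divide the congruence (and modulus) by g = 4: 5·t ≡ -1 (mod 3).
    Reduce coefficients mod 3: 2·t ≡ 2 (mod 3).
    The inverse of 2 mod 3 is 2 (since 2·2 = 4 = 1·3 + 1), so t ≡ 2·2 = 4 ≡ 1 (mod 3).
    Then x = 8 + 20·1 = 28, valid modulo lcm(20, 12) = 60: x ≡ 28 (mod 60).
Verify: 28 mod 20 = 8, 28 mod 4 = 0, 28 mod 12 = 4.

x ≡ 28 (mod 60).


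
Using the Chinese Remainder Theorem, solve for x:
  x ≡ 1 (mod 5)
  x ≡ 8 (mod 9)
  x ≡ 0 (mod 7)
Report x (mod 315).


Moduli 5, 9, 7 are pairwise coprime; by CRT there is a unique solution modulo M = 5 · 9 · 7 = 315.
Solve pairwise, accumulating the modulus:
  Start with x ≡ 1 (mod 5).
  Combine with x ≡ 8 (mod 9): since gcd(5, 9) = 1, we get a unique residue mod 45.
    Write x = 1 + 5·t and substitute into x ≡ 8 (mod 9): 5·t ≡ 8 − 1 = 7 (mod 9).
    The inverse of 5 mod 9 is 2 (since 5·2 = 10 = 1·9 + 1), so t ≡ 2·7 = 14 ≡ 5 (mod 9).
    Then x = 1 + 5·5 = 26, valid modulo lcm(5, 9) = 45: x ≡ 26 (mod 45).
  Combine with x ≡ 0 (mod 7): since gcd(45, 7) = 1, we get a unique residue mod 315.
    Write x = 26 + 45·t and substitute into x ≡ 0 (mod 7): 45·t ≡ 0 − 26 = -26 (mod 7).
    Reduce coefficients mod 7: 3·t ≡ 2 (mod 7).
    The inverse of 3 mod 7 is 5 (since 3·5 = 15 = 2·7 + 1), so t ≡ 5·2 = 10 ≡ 3 (mod 7).
    Then x = 26 + 45·3 = 161, valid modulo lcm(45, 7) = 315: x ≡ 161 (mod 315).
Verify: 161 mod 5 = 1 ✓, 161 mod 9 = 8 ✓, 161 mod 7 = 0 ✓.

x ≡ 161 (mod 315).


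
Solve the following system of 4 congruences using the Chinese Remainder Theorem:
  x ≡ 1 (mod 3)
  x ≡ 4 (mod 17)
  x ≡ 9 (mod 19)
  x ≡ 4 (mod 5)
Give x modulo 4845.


Product of moduli M = 3 · 17 · 19 · 5 = 4845.
Merge one congruence at a time:
  Start: x ≡ 1 (mod 3).
  Combine with x ≡ 4 (mod 17); new modulus lcm = 51.
    Write x = 1 + 3·t and substitute into x ≡ 4 (mod 17): 3·t ≡ 4 − 1 = 3 (mod 17).
    The inverse of 3 mod 17 is 6 (since 3·6 = 18 = 1·17 + 1), so t ≡ 6·3 = 18 ≡ 1 (mod 17).
    Then x = 1 + 3·1 = 4, valid modulo lcm(3, 17) = 51: x ≡ 4 (mod 51).
  Combine with x ≡ 9 (mod 19); new modulus lcm = 969.
    Write x = 4 + 51·t and substitute into x ≡ 9 (mod 19): 51·t ≡ 9 − 4 = 5 (mod 19).
    Reduce coefficients mod 19: 13·t ≡ 5 (mod 19).
    The inverse of 13 mod 19 is 3 (since 13·3 = 39 = 2·19 + 1), so t ≡ 3·5 = 15 ≡ 15 (mod 19).
    Then x = 4 + 51·15 = 769, valid modulo lcm(51, 19) = 969: x ≡ 769 (mod 969).
  Combine with x ≡ 4 (mod 5); new modulus lcm = 4845.
    Write x = 769 + 969·t and substitute into x ≡ 4 (mod 5): 969·t ≡ 4 − 769 = -765 (mod 5).
    Reduce coefficients mod 5: 4·t ≡ 0 (mod 5).
    The inverse of 4 mod 5 is 4 (since 4·4 = 16 = 3·5 + 1), so t ≡ 4·0 = 0 ≡ 0 (mod 5).
    Then x = 769 + 969·0 = 769, valid modulo lcm(969, 5) = 4845: x ≡ 769 (mod 4845).
Verify against each original: 769 mod 3 = 1, 769 mod 17 = 4, 769 mod 19 = 9, 769 mod 5 = 4.

x ≡ 769 (mod 4845).


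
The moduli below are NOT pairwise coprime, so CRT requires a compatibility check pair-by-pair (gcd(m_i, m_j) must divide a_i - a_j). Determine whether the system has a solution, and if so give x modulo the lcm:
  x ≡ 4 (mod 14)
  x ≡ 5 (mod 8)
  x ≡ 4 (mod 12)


Moduli 14, 8, 12 are not pairwise coprime, so CRT works modulo lcm(m_i) when all pairwise compatibility conditions hold.
Pairwise compatibility: gcd(m_i, m_j) must divide a_i - a_j for every pair.
Merge one congruence at a time:
  Start: x ≡ 4 (mod 14).
  Combine with x ≡ 5 (mod 8): gcd(14, 8) = 2, and 5 - 4 = 1 is NOT divisible by 2.
    ⇒ system is inconsistent (no integer solution).

No solution (the system is inconsistent).


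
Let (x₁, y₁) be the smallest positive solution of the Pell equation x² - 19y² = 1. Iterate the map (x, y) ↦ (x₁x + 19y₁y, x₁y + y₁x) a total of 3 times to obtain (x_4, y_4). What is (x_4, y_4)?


Step 1: Find the fundamental solution (x₁, y₁) of x² - 19y² = 1.
  Expand √19 as a continued fraction. a₀ = ⌊√19⌋ = 4; iterate m_{k+1} = d_k·a_k − m_k, d_{k+1} = (19 − m_{k+1}²)/d_k, a_{k+1} = ⌊(a₀ + m_{k+1})/d_{k+1}⌋ (starting m₀ = 0, d₀ = 1), with convergents p_k = a_k·p_{k-1} + p_{k-2}, q_k = a_k·q_{k-1} + q_{k-2} (p₋₁ = 1, q₋₁ = 0):
  k = 0: a₀ = 4; p₀/q₀ = 4/1; p₀² − 19·q₀² = 16 − 19 = -3.
  k = 1: m = 4, d = 3, a = ⌊(4 + 4)/3⌋ = 2; p/q = (2·4 + 1)/(2·1 + 0) = 9/2; p² − 19·q² = 81 − 76 = 5.
  k = 2: m = 2, d = 5, a = ⌊(4 + 2)/5⌋ = 1; p/q = (1·9 + 4)/(1·2 + 1) = 13/3; p² − 19·q² = 169 − 171 = -2.
  k = 3: m = 3, d = 2, a = ⌊(4 + 3)/2⌋ = 3; p/q = (3·13 + 9)/(3·3 + 2) = 48/11; p² − 19·q² = 2304 − 2299 = 5.
  k = 4: m = 3, d = 5, a = ⌊(4 + 3)/5⌋ = 1; p/q = (1·48 + 13)/(1·11 + 3) = 61/14; p² − 19·q² = 3721 − 3724 = -3.
  k = 5: m = 2, d = 3, a = ⌊(4 + 2)/3⌋ = 2; p/q = (2·61 + 48)/(2·14 + 11) = 170/39; p² − 19·q² = 28900 − 28899 = 1.
  The first convergent with p² − 19·q² = 1 gives the fundamental solution (x₁, y₁) = (170, 39).
Step 2: Apply the recurrence (x_{n+1}, y_{n+1}) = (x₁x_n + 19y₁y_n, x₁y_n + y₁x_n) repeatedly.
  From (x_1, y_1) = (170, 39): x_2 = 170·170 + 19·39·39 = 57799; y_2 = 170·39 + 39·170 = 13260.
  From (x_2, y_2) = (57799, 13260): x_3 = 170·57799 + 19·39·13260 = 19651490; y_3 = 170·13260 + 39·57799 = 4508361.
  From (x_3, y_3) = (19651490, 4508361): x_4 = 170·19651490 + 19·39·4508361 = 6681448801; y_4 = 170·4508361 + 39·19651490 = 1532829480.
Step 3: Verify x_4² - 19·y_4² = 44641758080384337601 - 44641758080384337600 = 1 (should be 1). ✓

(x_1, y_1) = (170, 39); (x_4, y_4) = (6681448801, 1532829480).


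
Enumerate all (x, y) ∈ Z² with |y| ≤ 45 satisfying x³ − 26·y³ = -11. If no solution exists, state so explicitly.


The equation is x³ - 26y³ = -11. For fixed y, x³ = 26·y³ − 11, so a solution requires the RHS to be a perfect cube.
Strategy: iterate y from -45 to 45, compute RHS = 26·y³ − 11, and check whether it is a (positive or negative) perfect cube.
Check small values of y:
  y = 0: RHS = -11 is not a perfect cube.
  y = 1: RHS = 15 is not a perfect cube.
  y = -1: RHS = -37 is not a perfect cube.
  y = 2: RHS = 197 is not a perfect cube.
  y = -2: RHS = -219 is not a perfect cube.
  y = 3: RHS = 691 is not a perfect cube.
  y = -3: RHS = -713 is not a perfect cube.
Continuing the search up to |y| = 45 finds no solutions either.
No (x, y) in the scanned range satisfies the equation.

No integer solutions with |y| ≤ 45.


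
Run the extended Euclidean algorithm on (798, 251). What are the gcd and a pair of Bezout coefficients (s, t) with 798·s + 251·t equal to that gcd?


Euclidean algorithm on (798, 251) — divide until remainder is 0:
  798 = 3 · 251 + 45
  251 = 5 · 45 + 26
  45 = 1 · 26 + 19
  26 = 1 · 19 + 7
  19 = 2 · 7 + 5
  7 = 1 · 5 + 2
  5 = 2 · 2 + 1
  2 = 2 · 1 + 0
gcd(798, 251) = 1.
Track Bezout coefficients alongside the remainders: start with r₀ = 798 = a·1 + b·0 (s = 1, t = 0) and r₁ = 251 = a·0 + b·1 (s = 0, t = 1); each new remainder r_{k+1} = r_{k-1} − q_k·r_k inherits s_{k+1} = s_{k-1} − q_k·s_k, t_{k+1} = t_{k-1} − q_k·t_k, so r_k = a·s_k + b·t_k at every step:
  q = 3: r = 45, s = 1 − 3·0 = 1, t = 0 − 3·1 = -3  (check: 798·1 + 251·(-3) = 45)
  q = 5: r = 26, s = 0 − 5·1 = -5, t = 1 − 5·(-3) = 16  (check: 798·(-5) + 251·16 = 26)
  q = 1: r = 19, s = 1 − 1·(-5) = 6, t = -3 − 1·16 = -19  (check: 798·6 + 251·(-19) = 19)
  q = 1: r = 7, s = -5 − 1·6 = -11, t = 16 − 1·(-19) = 35  (check: 798·(-11) + 251·35 = 7)
  q = 2: r = 5, s = 6 − 2·(-11) = 28, t = -19 − 2·35 = -89  (check: 798·28 + 251·(-89) = 5)
  q = 1: r = 2, s = -11 − 1·28 = -39, t = 35 − 1·(-89) = 124  (check: 798·(-39) + 251·124 = 2)
  q = 2: r = 1, s = 28 − 2·(-39) = 106, t = -89 − 2·124 = -337  (check: 798·106 + 251·(-337) = 1)
The row with r = 1 (the gcd) gives the Bezout coefficients s = 106, t = -337.
Result: 798 · (106) + 251 · (-337) = 1.

gcd(798, 251) = 1; s = 106, t = -337 (check: 798·106 + 251·(-337) = 1).


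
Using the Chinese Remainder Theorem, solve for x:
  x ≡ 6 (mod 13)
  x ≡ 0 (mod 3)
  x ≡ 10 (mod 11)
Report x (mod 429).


Moduli 13, 3, 11 are pairwise coprime; by CRT there is a unique solution modulo M = 13 · 3 · 11 = 429.
Solve pairwise, accumulating the modulus:
  Start with x ≡ 6 (mod 13).
  Combine with x ≡ 0 (mod 3): since gcd(13, 3) = 1, we get a unique residue mod 39.
    Write x = 6 + 13·t and substitute into x ≡ 0 (mod 3): 13·t ≡ 0 − 6 = -6 (mod 3).
    Reduce coefficients mod 3: 1·t ≡ 0 (mod 3).
    So t ≡ 0 (mod 3).
    Then x = 6 + 13·0 = 6, valid modulo lcm(13, 3) = 39: x ≡ 6 (mod 39).
  Combine with x ≡ 10 (mod 11): since gcd(39, 11) = 1, we get a unique residue mod 429.
    Write x = 6 + 39·t and substitute into x ≡ 10 (mod 11): 39·t ≡ 10 − 6 = 4 (mod 11).
    Reduce coefficients mod 11: 6·t ≡ 4 (mod 11).
    The inverse of 6 mod 11 is 2 (since 6·2 = 12 = 1·11 + 1), so t ≡ 2·4 = 8 ≡ 8 (mod 11).
    Then x = 6 + 39·8 = 318, valid modulo lcm(39, 11) = 429: x ≡ 318 (mod 429).
Verify: 318 mod 13 = 6 ✓, 318 mod 3 = 0 ✓, 318 mod 11 = 10 ✓.

x ≡ 318 (mod 429).


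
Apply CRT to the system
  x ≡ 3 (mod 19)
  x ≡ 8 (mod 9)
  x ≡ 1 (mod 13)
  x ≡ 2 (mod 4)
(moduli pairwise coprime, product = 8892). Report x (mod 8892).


Product of moduli M = 19 · 9 · 13 · 4 = 8892.
Merge one congruence at a time:
  Start: x ≡ 3 (mod 19).
  Combine with x ≡ 8 (mod 9); new modulus lcm = 171.
    Write x = 3 + 19·t and substitute into x ≡ 8 (mod 9): 19·t ≡ 8 − 3 = 5 (mod 9).
    Reduce coefficients mod 9: 1·t ≡ 5 (mod 9).
    So t ≡ 5 (mod 9).
    Then x = 3 + 19·5 = 98, valid modulo lcm(19, 9) = 171: x ≡ 98 (mod 171).
  Combine with x ≡ 1 (mod 13); new modulus lcm = 2223.
    Write x = 98 + 171·t and substitute into x ≡ 1 (mod 13): 171·t ≡ 1 − 98 = -97 (mod 13).
    Reduce coefficients mod 13: 2·t ≡ 7 (mod 13).
    The inverse of 2 mod 13 is 7 (since 2·7 = 14 = 1·13 + 1), so t ≡ 7·7 = 49 ≡ 10 (mod 13).
    Then x = 98 + 171·10 = 1808, valid modulo lcm(171, 13) = 2223: x ≡ 1808 (mod 2223).
  Combine with x ≡ 2 (mod 4); new modulus lcm = 8892.
    Write x = 1808 + 2223·t and substitute into x ≡ 2 (mod 4): 2223·t ≡ 2 − 1808 = -1806 (mod 4).
    Reduce coefficients mod 4: 3·t ≡ 2 (mod 4).
    The inverse of 3 mod 4 is 3 (since 3·3 = 9 = 2·4 + 1), so t ≡ 3·2 = 6 ≡ 2 (mod 4).
    Then x = 1808 + 2223·2 = 6254, valid modulo lcm(2223, 4) = 8892: x ≡ 6254 (mod 8892).
Verify against each original: 6254 mod 19 = 3, 6254 mod 9 = 8, 6254 mod 13 = 1, 6254 mod 4 = 2.

x ≡ 6254 (mod 8892).


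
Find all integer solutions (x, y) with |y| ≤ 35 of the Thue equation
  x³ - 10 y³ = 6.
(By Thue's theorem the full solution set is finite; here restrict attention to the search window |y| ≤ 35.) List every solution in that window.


The equation is x³ - 10y³ = 6. For fixed y, x³ = 10·y³ + 6, so a solution requires the RHS to be a perfect cube.
Strategy: iterate y from -35 to 35, compute RHS = 10·y³ + 6, and check whether it is a (positive or negative) perfect cube.
Check small values of y:
  y = 0: RHS = 6 is not a perfect cube.
  y = 1: RHS = 16 is not a perfect cube.
  y = -1: RHS = -4 is not a perfect cube.
  y = 2: RHS = 86 is not a perfect cube.
  y = -2: RHS = -74 is not a perfect cube.
  y = 3: RHS = 276 is not a perfect cube.
  y = -3: RHS = -264 is not a perfect cube.
Continuing the search up to |y| = 35 finds no solutions either.
No (x, y) in the scanned range satisfies the equation.

No integer solutions with |y| ≤ 35.


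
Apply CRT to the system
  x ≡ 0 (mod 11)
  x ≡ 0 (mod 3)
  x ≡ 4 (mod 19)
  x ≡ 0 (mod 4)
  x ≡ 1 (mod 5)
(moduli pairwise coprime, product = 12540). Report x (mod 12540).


Product of moduli M = 11 · 3 · 19 · 4 · 5 = 12540.
Merge one congruence at a time:
  Start: x ≡ 0 (mod 11).
  Combine with x ≡ 0 (mod 3); new modulus lcm = 33.
    Write x = 0 + 11·t and substitute into x ≡ 0 (mod 3): 11·t ≡ 0 − 0 = 0 (mod 3).
    Reduce coefficients mod 3: 2·t ≡ 0 (mod 3).
    The inverse of 2 mod 3 is 2 (since 2·2 = 4 = 1·3 + 1), so t ≡ 2·0 = 0 ≡ 0 (mod 3).
    Then x = 0 + 11·0 = 0, valid modulo lcm(11, 3) = 33: x ≡ 0 (mod 33).
  Combine with x ≡ 4 (mod 19); new modulus lcm = 627.
    Write x = 0 + 33·t and substitute into x ≡ 4 (mod 19): 33·t ≡ 4 − 0 = 4 (mod 19).
    Reduce coefficients mod 19: 14·t ≡ 4 (mod 19).
    The inverse of 14 mod 19 is 15 (since 14·15 = 210 = 11·19 + 1), so t ≡ 15·4 = 60 ≡ 3 (mod 19).
    Then x = 0 + 33·3 = 99, valid modulo lcm(33, 19) = 627: x ≡ 99 (mod 627).
  Combine with x ≡ 0 (mod 4); new modulus lcm = 2508.
    Write x = 99 + 627·t and substitute into x ≡ 0 (mod 4): 627·t ≡ 0 − 99 = -99 (mod 4).
    Reduce coefficients mod 4: 3·t ≡ 1 (mod 4).
    The inverse of 3 mod 4 is 3 (since 3·3 = 9 = 2·4 + 1), so t ≡ 3·1 = 3 ≡ 3 (mod 4).
    Then x = 99 + 627·3 = 1980, valid modulo lcm(627, 4) = 2508: x ≡ 1980 (mod 2508).
  Combine with x ≡ 1 (mod 5); new modulus lcm = 12540.
    Write x = 1980 + 2508·t and substitute into x ≡ 1 (mod 5): 2508·t ≡ 1 − 1980 = -1979 (mod 5).
    Reduce coefficients mod 5: 3·t ≡ 1 (mod 5).
    The inverse of 3 mod 5 is 2 (since 3·2 = 6 = 1·5 + 1), so t ≡ 2·1 = 2 ≡ 2 (mod 5).
    Then x = 1980 + 2508·2 = 6996, valid modulo lcm(2508, 5) = 12540: x ≡ 6996 (mod 12540).
Verify against each original: 6996 mod 11 = 0, 6996 mod 3 = 0, 6996 mod 19 = 4, 6996 mod 4 = 0, 6996 mod 5 = 1.

x ≡ 6996 (mod 12540).


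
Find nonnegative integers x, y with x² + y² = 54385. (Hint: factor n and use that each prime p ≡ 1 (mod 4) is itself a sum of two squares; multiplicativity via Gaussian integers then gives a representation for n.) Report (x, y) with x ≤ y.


Step 1: Factor n = 54385 = 5 · 73 · 149.
Step 2: Check the mod-4 condition on each prime factor: 5 ≡ 1 (mod 4), exponent 1; 73 ≡ 1 (mod 4), exponent 1; 149 ≡ 1 (mod 4), exponent 1.
All primes ≡ 3 (mod 4) appear to even exponent (or don't appear), so by the two-squares theorem n IS expressible as a sum of two squares.
Step 3: Build a representation. Here n = 5 · 73 · 149 is a product of primes ≡ 1 (mod 4). Each prime p ≡ 1 (mod 4) is itself a sum of two squares; find a² by testing p − a² for a perfect square:
  5: 5 − 1² = 4 = 2² ⇒ 5 = 1² + 2².
  73: 73 − 1² = 72, 73 − 2² = 69, 73 − 3² = 64 = 8² ⇒ 73 = 3² + 8².
  149: 149 − 1² = 148, 149 − 2² = 145, 149 − 3² = 140, 149 − 4² = 133, 149 − 5² = 124, 149 − 6² = 113, 149 − 7² = 100 = 10² ⇒ 149 = 7² + 10².
  Combine using the Brahmagupta–Fibonacci identity (a² + b²)(c² + d²) = (ac − bd)² + (ad + bc)² = (ac + bd)² + (ad − bc)²:
  5 · 73 = 365: from (1² + 2²)(3² + 8²), take (1·3 − 2·8, 1·8 + 2·3) = (3 − 16, 8 + 6) = (-13, 14); dropping signs (only squares matter) gives (13, 14); check 13² + 14² = 169 + 196 = 365 ✓.
  365 · 149 = 54385: from (13² + 14²)(7² + 10²), take (13·7 − 14·10, 13·10 + 14·7) = (91 − 140, 130 + 98) = (-49, 228); dropping signs (only squares matter) gives (49, 228); check 49² + 228² = 2401 + 51984 = 54385 ✓.
Step 4: Order so x ≤ y and verify: 49² + 228² = 2401 + 51984 = 54385 = n. ✓

n = 54385 = 49² + 228² (one valid representation with x ≤ y).


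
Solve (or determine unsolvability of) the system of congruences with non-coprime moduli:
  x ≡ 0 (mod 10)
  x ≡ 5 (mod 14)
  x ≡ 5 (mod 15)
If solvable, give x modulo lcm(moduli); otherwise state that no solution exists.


Moduli 10, 14, 15 are not pairwise coprime, so CRT works modulo lcm(m_i) when all pairwise compatibility conditions hold.
Pairwise compatibility: gcd(m_i, m_j) must divide a_i - a_j for every pair.
Merge one congruence at a time:
  Start: x ≡ 0 (mod 10).
  Combine with x ≡ 5 (mod 14): gcd(10, 14) = 2, and 5 - 0 = 5 is NOT divisible by 2.
    ⇒ system is inconsistent (no integer solution).

No solution (the system is inconsistent).


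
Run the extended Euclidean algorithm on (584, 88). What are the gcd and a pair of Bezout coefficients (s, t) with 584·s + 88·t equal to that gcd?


Euclidean algorithm on (584, 88) — divide until remainder is 0:
  584 = 6 · 88 + 56
  88 = 1 · 56 + 32
  56 = 1 · 32 + 24
  32 = 1 · 24 + 8
  24 = 3 · 8 + 0
gcd(584, 88) = 8.
Track Bezout coefficients alongside the remainders: start with r₀ = 584 = a·1 + b·0 (s = 1, t = 0) and r₁ = 88 = a·0 + b·1 (s = 0, t = 1); each new remainder r_{k+1} = r_{k-1} − q_k·r_k inherits s_{k+1} = s_{k-1} − q_k·s_k, t_{k+1} = t_{k-1} − q_k·t_k, so r_k = a·s_k + b·t_k at every step:
  q = 6: r = 56, s = 1 − 6·0 = 1, t = 0 − 6·1 = -6  (check: 584·1 + 88·(-6) = 56)
  q = 1: r = 32, s = 0 − 1·1 = -1, t = 1 − 1·(-6) = 7  (check: 584·(-1) + 88·7 = 32)
  q = 1: r = 24, s = 1 − 1·(-1) = 2, t = -6 − 1·7 = -13  (check: 584·2 + 88·(-13) = 24)
  q = 1: r = 8, s = -1 − 1·2 = -3, t = 7 − 1·(-13) = 20  (check: 584·(-3) + 88·20 = 8)
The row with r = 8 (the gcd) gives the Bezout coefficients s = -3, t = 20.
Result: 584 · (-3) + 88 · (20) = 8.

gcd(584, 88) = 8; s = -3, t = 20 (check: 584·(-3) + 88·20 = 8).


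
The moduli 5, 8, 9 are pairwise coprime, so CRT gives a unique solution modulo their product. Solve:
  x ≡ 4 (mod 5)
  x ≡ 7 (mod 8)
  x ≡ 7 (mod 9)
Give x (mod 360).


Moduli 5, 8, 9 are pairwise coprime; by CRT there is a unique solution modulo M = 5 · 8 · 9 = 360.
Solve pairwise, accumulating the modulus:
  Start with x ≡ 4 (mod 5).
  Combine with x ≡ 7 (mod 8): since gcd(5, 8) = 1, we get a unique residue mod 40.
    Write x = 4 + 5·t and substitute into x ≡ 7 (mod 8): 5·t ≡ 7 − 4 = 3 (mod 8).
    The inverse of 5 mod 8 is 5 (since 5·5 = 25 = 3·8 + 1), so t ≡ 5·3 = 15 ≡ 7 (mod 8).
    Then x = 4 + 5·7 = 39, valid modulo lcm(5, 8) = 40: x ≡ 39 (mod 40).
  Combine with x ≡ 7 (mod 9): since gcd(40, 9) = 1, we get a unique residue mod 360.
    Write x = 39 + 40·t and substitute into x ≡ 7 (mod 9): 40·t ≡ 7 − 39 = -32 (mod 9).
    Reduce coefficients mod 9: 4·t ≡ 4 (mod 9).
    The inverse of 4 mod 9 is 7 (since 4·7 = 28 = 3·9 + 1), so t ≡ 7·4 = 28 ≡ 1 (mod 9).
    Then x = 39 + 40·1 = 79, valid modulo lcm(40, 9) = 360: x ≡ 79 (mod 360).
Verify: 79 mod 5 = 4 ✓, 79 mod 8 = 7 ✓, 79 mod 9 = 7 ✓.

x ≡ 79 (mod 360).


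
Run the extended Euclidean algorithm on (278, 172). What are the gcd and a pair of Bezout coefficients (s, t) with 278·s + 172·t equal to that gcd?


Euclidean algorithm on (278, 172) — divide until remainder is 0:
  278 = 1 · 172 + 106
  172 = 1 · 106 + 66
  106 = 1 · 66 + 40
  66 = 1 · 40 + 26
  40 = 1 · 26 + 14
  26 = 1 · 14 + 12
  14 = 1 · 12 + 2
  12 = 6 · 2 + 0
gcd(278, 172) = 2.
Track Bezout coefficients alongside the remainders: start with r₀ = 278 = a·1 + b·0 (s = 1, t = 0) and r₁ = 172 = a·0 + b·1 (s = 0, t = 1); each new remainder r_{k+1} = r_{k-1} − q_k·r_k inherits s_{k+1} = s_{k-1} − q_k·s_k, t_{k+1} = t_{k-1} − q_k·t_k, so r_k = a·s_k + b·t_k at every step:
  q = 1: r = 106, s = 1 − 1·0 = 1, t = 0 − 1·1 = -1  (check: 278·1 + 172·(-1) = 106)
  q = 1: r = 66, s = 0 − 1·1 = -1, t = 1 − 1·(-1) = 2  (check: 278·(-1) + 172·2 = 66)
  q = 1: r = 40, s = 1 − 1·(-1) = 2, t = -1 − 1·2 = -3  (check: 278·2 + 172·(-3) = 40)
  q = 1: r = 26, s = -1 − 1·2 = -3, t = 2 − 1·(-3) = 5  (check: 278·(-3) + 172·5 = 26)
  q = 1: r = 14, s = 2 − 1·(-3) = 5, t = -3 − 1·5 = -8  (check: 278·5 + 172·(-8) = 14)
  q = 1: r = 12, s = -3 − 1·5 = -8, t = 5 − 1·(-8) = 13  (check: 278·(-8) + 172·13 = 12)
  q = 1: r = 2, s = 5 − 1·(-8) = 13, t = -8 − 1·13 = -21  (check: 278·13 + 172·(-21) = 2)
The row with r = 2 (the gcd) gives the Bezout coefficients s = 13, t = -21.
Result: 278 · (13) + 172 · (-21) = 2.

gcd(278, 172) = 2; s = 13, t = -21 (check: 278·13 + 172·(-21) = 2).


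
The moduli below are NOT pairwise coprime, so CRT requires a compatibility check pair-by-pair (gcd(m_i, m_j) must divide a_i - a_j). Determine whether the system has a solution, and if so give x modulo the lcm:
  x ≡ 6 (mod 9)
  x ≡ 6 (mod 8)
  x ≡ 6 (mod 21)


Moduli 9, 8, 21 are not pairwise coprime, so CRT works modulo lcm(m_i) when all pairwise compatibility conditions hold.
Pairwise compatibility: gcd(m_i, m_j) must divide a_i - a_j for every pair.
Merge one congruence at a time:
  Start: x ≡ 6 (mod 9).
  Combine with x ≡ 6 (mod 8): gcd(9, 8) = 1; 6 - 6 = 0, which IS divisible by 1, so compatible.
    Write x = 6 + 9·t and substitute into x ≡ 6 (mod 8): 9·t ≡ 6 − 6 = 0 (mod 8).
    Reduce coefficients mod 8: 1·t ≡ 0 (mod 8).
    So t ≡ 0 (mod 8).
    Then x = 6 + 9·0 = 6, valid modulo lcm(9, 8) = 72: x ≡ 6 (mod 72).
  Combine with x ≡ 6 (mod 21): gcd(72, 21) = 3; 6 - 6 = 0, which IS divisible by 3, so compatible.
    Write x = 6 + 72·t and substitute into x ≡ 6 (mod 21): 72·t ≡ 6 − 6 = 0 (mod 21).
    Divide the congruence (and modulus) by g = 3: 24·t ≡ 0 (mod 7).
    Reduce coefficients mod 7: 3·t ≡ 0 (mod 7).
    The inverse of 3 mod 7 is 5 (since 3·5 = 15 = 2·7 + 1), so t ≡ 5·0 = 0 ≡ 0 (mod 7).
    Then x = 6 + 72·0 = 6, valid modulo lcm(72, 21) = 504: x ≡ 6 (mod 504).
Verify: 6 mod 9 = 6, 6 mod 8 = 6, 6 mod 21 = 6.

x ≡ 6 (mod 504).


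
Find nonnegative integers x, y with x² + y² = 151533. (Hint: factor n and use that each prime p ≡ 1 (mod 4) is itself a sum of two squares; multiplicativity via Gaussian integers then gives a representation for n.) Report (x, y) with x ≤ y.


Step 1: Factor n = 151533 = 3^2 · 113 · 149.
Step 2: Check the mod-4 condition on each prime factor: 3 ≡ 3 (mod 4), exponent 2 (must be even); 113 ≡ 1 (mod 4), exponent 1; 149 ≡ 1 (mod 4), exponent 1.
All primes ≡ 3 (mod 4) appear to even exponent (or don't appear), so by the two-squares theorem n IS expressible as a sum of two squares.
Step 3: Build a representation. Group n = k² · m with k = 3 and m = 113 · 149 = 16837 (a product of primes ≡ 1 (mod 4)); a representation of m scales to one of n via (k·x)² + (k·y)² = k²(x² + y²). Each prime p ≡ 1 (mod 4) is itself a sum of two squares; find a² by testing p − a² for a perfect square:
  113: 113 − 1² = 112, 113 − 2² = 109, 113 − 3² = 104, 113 − 4² = 97, 113 − 5² = 88, 113 − 6² = 77, 113 − 7² = 64 = 8² ⇒ 113 = 7² + 8².
  149: 149 − 1² = 148, 149 − 2² = 145, 149 − 3² = 140, 149 − 4² = 133, 149 − 5² = 124, 149 − 6² = 113, 149 − 7² = 100 = 10² ⇒ 149 = 7² + 10².
  Combine using the Brahmagupta–Fibonacci identity (a² + b²)(c² + d²) = (ac − bd)² + (ad + bc)² = (ac + bd)² + (ad − bc)²:
  113 · 149 = 16837: from (7² + 8²)(7² + 10²), take (7·7 − 8·10, 7·10 + 8·7) = (49 − 80, 70 + 56) = (-31, 126); dropping signs (only squares matter) gives (31, 126); check 31² + 126² = 961 + 15876 = 16837 ✓.
  Scale by k = 3: (3·31, 3·126) = (93, 378).
Step 4: Order so x ≤ y and verify: 93² + 378² = 8649 + 142884 = 151533 = n. ✓

n = 151533 = 93² + 378² (one valid representation with x ≤ y).


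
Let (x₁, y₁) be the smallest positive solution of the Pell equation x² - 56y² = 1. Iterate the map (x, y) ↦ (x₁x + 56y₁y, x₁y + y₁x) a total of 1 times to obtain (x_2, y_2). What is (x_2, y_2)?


Step 1: Find the fundamental solution (x₁, y₁) of x² - 56y² = 1.
  Expand √56 as a continued fraction. a₀ = ⌊√56⌋ = 7; iterate m_{k+1} = d_k·a_k − m_k, d_{k+1} = (56 − m_{k+1}²)/d_k, a_{k+1} = ⌊(a₀ + m_{k+1})/d_{k+1}⌋ (starting m₀ = 0, d₀ = 1), with convergents p_k = a_k·p_{k-1} + p_{k-2}, q_k = a_k·q_{k-1} + q_{k-2} (p₋₁ = 1, q₋₁ = 0):
  k = 0: a₀ = 7; p₀/q₀ = 7/1; p₀² − 56·q₀² = 49 − 56 = -7.
  k = 1: m = 7, d = 7, a = ⌊(7 + 7)/7⌋ = 2; p/q = (2·7 + 1)/(2·1 + 0) = 15/2; p² − 56·q² = 225 − 224 = 1.
  The first convergent with p² − 56·q² = 1 gives the fundamental solution (x₁, y₁) = (15, 2).
Step 2: Apply the recurrence (x_{n+1}, y_{n+1}) = (x₁x_n + 56y₁y_n, x₁y_n + y₁x_n) repeatedly.
  From (x_1, y_1) = (15, 2): x_2 = 15·15 + 56·2·2 = 449; y_2 = 15·2 + 2·15 = 60.
Step 3: Verify x_2² - 56·y_2² = 201601 - 201600 = 1 (should be 1). ✓

(x_1, y_1) = (15, 2); (x_2, y_2) = (449, 60).


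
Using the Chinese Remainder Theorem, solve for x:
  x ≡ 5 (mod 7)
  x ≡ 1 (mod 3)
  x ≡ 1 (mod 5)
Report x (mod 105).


Moduli 7, 3, 5 are pairwise coprime; by CRT there is a unique solution modulo M = 7 · 3 · 5 = 105.
Solve pairwise, accumulating the modulus:
  Start with x ≡ 5 (mod 7).
  Combine with x ≡ 1 (mod 3): since gcd(7, 3) = 1, we get a unique residue mod 21.
    Write x = 5 + 7·t and substitute into x ≡ 1 (mod 3): 7·t ≡ 1 − 5 = -4 (mod 3).
    Reduce coefficients mod 3: 1·t ≡ 2 (mod 3).
    So t ≡ 2 (mod 3).
    Then x = 5 + 7·2 = 19, valid modulo lcm(7, 3) = 21: x ≡ 19 (mod 21).
  Combine with x ≡ 1 (mod 5): since gcd(21, 5) = 1, we get a unique residue mod 105.
    Write x = 19 + 21·t and substitute into x ≡ 1 (mod 5): 21·t ≡ 1 − 19 = -18 (mod 5).
    Reduce coefficients mod 5: 1·t ≡ 2 (mod 5).
    So t ≡ 2 (mod 5).
    Then x = 19 + 21·2 = 61, valid modulo lcm(21, 5) = 105: x ≡ 61 (mod 105).
Verify: 61 mod 7 = 5 ✓, 61 mod 3 = 1 ✓, 61 mod 5 = 1 ✓.

x ≡ 61 (mod 105).


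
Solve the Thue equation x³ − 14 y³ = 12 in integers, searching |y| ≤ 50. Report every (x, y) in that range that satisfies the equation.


The equation is x³ - 14y³ = 12. For fixed y, x³ = 14·y³ + 12, so a solution requires the RHS to be a perfect cube.
Strategy: iterate y from -50 to 50, compute RHS = 14·y³ + 12, and check whether it is a (positive or negative) perfect cube.
Check small values of y:
  y = 0: RHS = 12 is not a perfect cube.
  y = 1: RHS = 26 is not a perfect cube.
  y = -1: RHS = -2 is not a perfect cube.
  y = 2: RHS = 124 is not a perfect cube.
  y = -2: RHS = -100 is not a perfect cube.
  y = 3: RHS = 390 is not a perfect cube.
  y = -3: RHS = -366 is not a perfect cube.
Continuing the search up to |y| = 50 finds no solutions either.
No (x, y) in the scanned range satisfies the equation.

No integer solutions with |y| ≤ 50.


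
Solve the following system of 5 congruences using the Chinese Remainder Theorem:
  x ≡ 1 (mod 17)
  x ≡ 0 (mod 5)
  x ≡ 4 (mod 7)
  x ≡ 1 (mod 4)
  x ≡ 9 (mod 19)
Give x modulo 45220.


Product of moduli M = 17 · 5 · 7 · 4 · 19 = 45220.
Merge one congruence at a time:
  Start: x ≡ 1 (mod 17).
  Combine with x ≡ 0 (mod 5); new modulus lcm = 85.
    Write x = 1 + 17·t and substitute into x ≡ 0 (mod 5): 17·t ≡ 0 − 1 = -1 (mod 5).
    Reduce coefficients mod 5: 2·t ≡ 4 (mod 5).
    The inverse of 2 mod 5 is 3 (since 2·3 = 6 = 1·5 + 1), so t ≡ 3·4 = 12 ≡ 2 (mod 5).
    Then x = 1 + 17·2 = 35, valid modulo lcm(17, 5) = 85: x ≡ 35 (mod 85).
  Combine with x ≡ 4 (mod 7); new modulus lcm = 595.
    Write x = 35 + 85·t and substitute into x ≡ 4 (mod 7): 85·t ≡ 4 − 35 = -31 (mod 7).
    Reduce coefficients mod 7: 1·t ≡ 4 (mod 7).
    So t ≡ 4 (mod 7).
    Then x = 35 + 85·4 = 375, valid modulo lcm(85, 7) = 595: x ≡ 375 (mod 595).
  Combine with x ≡ 1 (mod 4); new modulus lcm = 2380.
    Write x = 375 + 595·t and substitute into x ≡ 1 (mod 4): 595·t ≡ 1 − 375 = -374 (mod 4).
    Reduce coefficients mod 4: 3·t ≡ 2 (mod 4).
    The inverse of 3 mod 4 is 3 (since 3·3 = 9 = 2·4 + 1), so t ≡ 3·2 = 6 ≡ 2 (mod 4).
    Then x = 375 + 595·2 = 1565, valid modulo lcm(595, 4) = 2380: x ≡ 1565 (mod 2380).
  Combine with x ≡ 9 (mod 19); new modulus lcm = 45220.
    Write x = 1565 + 2380·t and substitute into x ≡ 9 (mod 19): 2380·t ≡ 9 − 1565 = -1556 (mod 19).
    Reduce coefficients mod 19: 5·t ≡ 2 (mod 19).
    The inverse of 5 mod 19 is 4 (since 5·4 = 20 = 1·19 + 1), so t ≡ 4·2 = 8 ≡ 8 (mod 19).
    Then x = 1565 + 2380·8 = 20605, valid modulo lcm(2380, 19) = 45220: x ≡ 20605 (mod 45220).
Verify against each original: 20605 mod 17 = 1, 20605 mod 5 = 0, 20605 mod 7 = 4, 20605 mod 4 = 1, 20605 mod 19 = 9.

x ≡ 20605 (mod 45220).
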